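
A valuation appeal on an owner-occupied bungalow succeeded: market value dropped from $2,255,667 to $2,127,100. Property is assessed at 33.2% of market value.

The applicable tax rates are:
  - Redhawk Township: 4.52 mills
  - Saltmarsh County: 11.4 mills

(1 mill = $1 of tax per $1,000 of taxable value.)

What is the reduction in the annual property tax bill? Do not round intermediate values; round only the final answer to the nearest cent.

Old assessed value = $2,255,667 × 0.332 = $748,881.444
New assessed value = $2,127,100 × 0.332 = $706,197.2
Combined rate = 0.00452 + 0.0114 = 0.01592
Old tax = $748,881.444 × 0.01592 = $11,922.19258848
New tax = $706,197.2 × 0.01592 = $11,242.659424
Reduction = $11,922.19258848 − $11,242.659424 = $679.53316448

$679.53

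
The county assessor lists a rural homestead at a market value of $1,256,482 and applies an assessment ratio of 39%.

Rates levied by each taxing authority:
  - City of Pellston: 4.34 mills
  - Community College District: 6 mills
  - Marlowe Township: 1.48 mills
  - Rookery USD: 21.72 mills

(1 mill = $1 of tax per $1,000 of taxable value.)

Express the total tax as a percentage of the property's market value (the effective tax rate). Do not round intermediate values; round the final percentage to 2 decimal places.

Assessed value = $1,256,482 × 0.39 = $490,027.98
City of Pellston: $490,027.98 × 0.00434 = $2,126.7214332
Community College District: $490,027.98 × 0.006 = $2,940.16788
Marlowe Township: $490,027.98 × 0.00148 = $725.2414104
Rookery USD: $490,027.98 × 0.02172 = $10,643.4077256
Total tax = $16,435.5384492
Effective rate = $16,435.5384492 ÷ $1,256,482 = 1.31% of market value

1.31%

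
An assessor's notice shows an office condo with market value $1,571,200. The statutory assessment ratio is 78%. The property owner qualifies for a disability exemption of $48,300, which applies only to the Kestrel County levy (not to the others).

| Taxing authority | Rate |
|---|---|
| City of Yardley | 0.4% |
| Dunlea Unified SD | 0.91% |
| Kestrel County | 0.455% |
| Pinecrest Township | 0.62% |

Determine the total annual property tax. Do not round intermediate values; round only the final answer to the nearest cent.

$29,009.27

Assessed value = $1,571,200 × 0.78 = $1,225,536
City of Yardley: $1,225,536 × 0.004 = $4,902.144
Dunlea Unified SD: $1,225,536 × 0.0091 = $11,152.3776
Kestrel County: ($1,225,536 − $48,300) × 0.00455 = $1,177,236 × 0.00455 = $5,356.4238
Pinecrest Township: $1,225,536 × 0.0062 = $7,598.3232
Total = $29,009.2686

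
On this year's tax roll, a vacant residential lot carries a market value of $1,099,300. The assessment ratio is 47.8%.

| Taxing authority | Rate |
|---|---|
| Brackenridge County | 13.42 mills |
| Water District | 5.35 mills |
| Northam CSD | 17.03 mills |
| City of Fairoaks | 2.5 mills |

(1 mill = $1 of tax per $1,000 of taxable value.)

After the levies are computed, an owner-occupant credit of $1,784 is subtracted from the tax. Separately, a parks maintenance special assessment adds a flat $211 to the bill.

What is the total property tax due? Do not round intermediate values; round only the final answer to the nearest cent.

$18,552.32

Assessed value = $1,099,300 × 0.478 = $525,465.4
Brackenridge County: $525,465.4 × 0.01342 = $7,051.745668
Water District: $525,465.4 × 0.00535 = $2,811.23989
Northam CSD: $525,465.4 × 0.01703 = $8,948.675762
City of Fairoaks: $525,465.4 × 0.0025 = $1,313.6635
Levies subtotal = $20,125.32482
After credit = $20,125.32482 − $1,784 = $18,341.32482
Total = $18,341.32482 + $211 = $18,552.32482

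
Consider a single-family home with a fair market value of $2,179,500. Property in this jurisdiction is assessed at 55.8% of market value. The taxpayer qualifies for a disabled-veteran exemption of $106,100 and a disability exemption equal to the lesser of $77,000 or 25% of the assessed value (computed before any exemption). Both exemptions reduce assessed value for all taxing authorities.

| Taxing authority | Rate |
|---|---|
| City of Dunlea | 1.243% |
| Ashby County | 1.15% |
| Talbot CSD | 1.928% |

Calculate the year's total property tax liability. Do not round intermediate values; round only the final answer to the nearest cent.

$44,638.57

Assessed value = $2,179,500 × 0.558 = $1,216,161
Disability exemption = min($77,000, 25% × $1,216,161) = min($77,000, $304,040.25) = $77,000 (dollar cap binds)
Taxable value = $1,216,161 − $106,100 − $77,000 = $1,033,061
City of Dunlea: $1,033,061 × 0.01243 = $12,840.94823
Ashby County: $1,033,061 × 0.0115 = $11,880.2015
Talbot CSD: $1,033,061 × 0.01928 = $19,917.41608
Total = $44,638.56581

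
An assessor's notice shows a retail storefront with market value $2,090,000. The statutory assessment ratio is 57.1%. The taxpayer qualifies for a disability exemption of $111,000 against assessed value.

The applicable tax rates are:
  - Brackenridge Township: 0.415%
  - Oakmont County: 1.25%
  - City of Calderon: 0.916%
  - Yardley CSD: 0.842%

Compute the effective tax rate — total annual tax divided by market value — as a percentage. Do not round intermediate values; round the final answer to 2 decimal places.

1.77%

Assessed value = $2,090,000 × 0.571 = $1,193,390
Taxable value = $1,193,390 − $111,000 = $1,082,390
Brackenridge Township: $1,082,390 × 0.00415 = $4,491.9185
Oakmont County: $1,082,390 × 0.0125 = $13,529.875
City of Calderon: $1,082,390 × 0.00916 = $9,914.6924
Yardley CSD: $1,082,390 × 0.00842 = $9,113.7238
Total tax = $37,050.2097
Effective rate = $37,050.2097 ÷ $2,090,000 = 1.77% of market value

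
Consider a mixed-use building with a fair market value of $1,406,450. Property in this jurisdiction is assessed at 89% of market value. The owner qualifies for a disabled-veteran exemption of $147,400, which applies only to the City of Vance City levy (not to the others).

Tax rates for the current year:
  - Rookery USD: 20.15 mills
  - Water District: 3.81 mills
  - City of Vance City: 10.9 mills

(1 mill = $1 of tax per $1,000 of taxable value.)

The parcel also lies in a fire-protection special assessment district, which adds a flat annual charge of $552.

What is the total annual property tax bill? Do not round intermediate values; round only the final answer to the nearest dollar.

$42,581

Assessed value = $1,406,450 × 0.89 = $1,251,740.5
Rookery USD: $1,251,740.5 × 0.02015 = $25,222.571075
Water District: $1,251,740.5 × 0.00381 = $4,769.131305
City of Vance City: ($1,251,740.5 − $147,400) × 0.0109 = $1,104,340.5 × 0.0109 = $12,037.31145
Levies subtotal = $42,029.01383
Total = $42,029.01383 + $552 = $42,581.01383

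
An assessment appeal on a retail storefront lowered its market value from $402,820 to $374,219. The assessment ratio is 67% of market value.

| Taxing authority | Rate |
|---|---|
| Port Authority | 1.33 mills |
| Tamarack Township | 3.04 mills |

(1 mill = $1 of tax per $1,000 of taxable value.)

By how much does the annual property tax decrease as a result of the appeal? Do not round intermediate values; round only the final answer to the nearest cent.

$83.74

Old assessed value = $402,820 × 0.67 = $269,889.4
New assessed value = $374,219 × 0.67 = $250,726.73
Combined rate = 0.00133 + 0.00304 = 0.00437
Old tax = $269,889.4 × 0.00437 = $1,179.416678
New tax = $250,726.73 × 0.00437 = $1,095.6758101
Reduction = $1,179.416678 − $1,095.6758101 = $83.7408679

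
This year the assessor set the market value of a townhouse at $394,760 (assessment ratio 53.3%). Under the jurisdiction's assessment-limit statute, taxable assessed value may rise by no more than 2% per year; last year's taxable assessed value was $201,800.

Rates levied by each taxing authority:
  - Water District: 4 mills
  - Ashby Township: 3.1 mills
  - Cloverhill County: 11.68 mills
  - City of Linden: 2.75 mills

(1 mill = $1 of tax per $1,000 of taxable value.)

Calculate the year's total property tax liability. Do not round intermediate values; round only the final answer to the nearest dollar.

$4,432

Uncapped assessed value = $394,760 × 0.533 = $210,407.08
Cap limit = $201,800 × 1.02 = $205,836
Taxable assessed value = min($210,407.08, $205,836) = $205,836 (cap binds)
Water District: $205,836 × 0.004 = $823.344
Ashby Township: $205,836 × 0.0031 = $638.0916
Cloverhill County: $205,836 × 0.01168 = $2,404.16448
City of Linden: $205,836 × 0.00275 = $566.049
Total = $4,431.64908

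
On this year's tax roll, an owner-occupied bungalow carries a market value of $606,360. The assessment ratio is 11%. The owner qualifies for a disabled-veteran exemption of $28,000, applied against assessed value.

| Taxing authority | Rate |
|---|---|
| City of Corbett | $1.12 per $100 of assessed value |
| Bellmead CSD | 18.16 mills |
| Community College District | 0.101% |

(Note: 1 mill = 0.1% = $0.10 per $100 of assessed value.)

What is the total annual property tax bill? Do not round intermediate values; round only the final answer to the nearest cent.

$1,175.31

Assessed value = $606,360 × 0.11 = $66,699.6
Taxable value = $66,699.6 − $28,000 = $38,699.6
City of Corbett: $38,699.6 × 0.0112 = $433.43552
Bellmead CSD: $38,699.6 × 0.01816 = $702.784736
Community College District: $38,699.6 × 0.00101 = $39.086596
Total = $1,175.306852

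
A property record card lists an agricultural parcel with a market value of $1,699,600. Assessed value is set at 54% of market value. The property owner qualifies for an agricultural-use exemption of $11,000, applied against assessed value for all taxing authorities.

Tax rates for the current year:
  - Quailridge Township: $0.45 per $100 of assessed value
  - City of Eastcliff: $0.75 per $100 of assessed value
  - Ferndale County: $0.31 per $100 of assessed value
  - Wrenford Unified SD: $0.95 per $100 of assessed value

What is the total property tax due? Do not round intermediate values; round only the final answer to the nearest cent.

$22,306.89

Assessed value = $1,699,600 × 0.54 = $917,784
Taxable value = $917,784 − $11,000 = $906,784
Quailridge Township: $906,784 × 0.0045 = $4,080.528
City of Eastcliff: $906,784 × 0.0075 = $6,800.88
Ferndale County: $906,784 × 0.0031 = $2,811.0304
Wrenford Unified SD: $906,784 × 0.0095 = $8,614.448
Total = $4,080.528 + $6,800.88 + $2,811.0304 + $8,614.448 = $22,306.8864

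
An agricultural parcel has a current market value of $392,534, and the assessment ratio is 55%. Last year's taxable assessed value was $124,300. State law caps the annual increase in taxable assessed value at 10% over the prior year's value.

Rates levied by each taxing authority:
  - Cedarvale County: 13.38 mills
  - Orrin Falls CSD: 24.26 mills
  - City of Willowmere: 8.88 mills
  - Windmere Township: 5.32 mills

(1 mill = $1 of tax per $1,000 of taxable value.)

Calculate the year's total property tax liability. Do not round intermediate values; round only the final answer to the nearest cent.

Uncapped assessed value = $392,534 × 0.55 = $215,893.7
Cap limit = $124,300 × 1.1 = $136,730
Taxable assessed value = min($215,893.7, $136,730) = $136,730 (cap binds)
Cedarvale County: $136,730 × 0.01338 = $1,829.4474
Orrin Falls CSD: $136,730 × 0.02426 = $3,317.0698
City of Willowmere: $136,730 × 0.00888 = $1,214.1624
Windmere Township: $136,730 × 0.00532 = $727.4036
Total = $7,088.0832

$7,088.08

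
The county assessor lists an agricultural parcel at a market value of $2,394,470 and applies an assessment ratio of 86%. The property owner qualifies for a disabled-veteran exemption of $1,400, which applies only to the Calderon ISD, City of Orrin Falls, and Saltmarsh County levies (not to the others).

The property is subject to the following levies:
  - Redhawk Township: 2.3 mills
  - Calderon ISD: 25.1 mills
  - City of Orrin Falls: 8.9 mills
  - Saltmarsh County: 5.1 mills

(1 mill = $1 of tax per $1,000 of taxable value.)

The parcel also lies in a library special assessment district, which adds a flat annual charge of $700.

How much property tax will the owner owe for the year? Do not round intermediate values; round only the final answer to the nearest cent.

$85,897.97

Assessed value = $2,394,470 × 0.86 = $2,059,244.2
Redhawk Township: $2,059,244.2 × 0.0023 = $4,736.26166
Calderon ISD: ($2,059,244.2 − $1,400) × 0.0251 = $2,057,844.2 × 0.0251 = $51,651.88942
City of Orrin Falls: ($2,059,244.2 − $1,400) × 0.0089 = $2,057,844.2 × 0.0089 = $18,314.81338
Saltmarsh County: ($2,059,244.2 − $1,400) × 0.0051 = $2,057,844.2 × 0.0051 = $10,495.00542
Levies subtotal = $85,197.96988
Total = $85,197.96988 + $700 = $85,897.96988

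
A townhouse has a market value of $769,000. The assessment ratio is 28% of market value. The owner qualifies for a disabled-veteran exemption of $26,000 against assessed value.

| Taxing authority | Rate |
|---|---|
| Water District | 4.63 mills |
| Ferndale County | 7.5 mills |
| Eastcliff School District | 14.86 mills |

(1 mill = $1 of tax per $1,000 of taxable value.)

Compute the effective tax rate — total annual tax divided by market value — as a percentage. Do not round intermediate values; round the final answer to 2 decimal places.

0.66%

Assessed value = $769,000 × 0.28 = $215,320
Taxable value = $215,320 − $26,000 = $189,320
Water District: $189,320 × 0.00463 = $876.5516
Ferndale County: $189,320 × 0.0075 = $1,419.9
Eastcliff School District: $189,320 × 0.01486 = $2,813.2952
Total tax = $5,109.7468
Effective rate = $5,109.7468 ÷ $769,000 = 0.66% of market value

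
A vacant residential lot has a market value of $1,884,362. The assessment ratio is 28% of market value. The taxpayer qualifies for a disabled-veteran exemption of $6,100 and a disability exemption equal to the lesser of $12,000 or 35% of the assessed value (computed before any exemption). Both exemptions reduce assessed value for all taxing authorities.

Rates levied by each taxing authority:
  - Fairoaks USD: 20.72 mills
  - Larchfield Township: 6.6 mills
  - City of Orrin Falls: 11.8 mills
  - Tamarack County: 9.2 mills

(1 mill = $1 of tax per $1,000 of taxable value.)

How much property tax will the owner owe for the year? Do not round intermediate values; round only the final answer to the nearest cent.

$24,620.07

Assessed value = $1,884,362 × 0.28 = $527,621.36
Disability exemption = min($12,000, 35% × $527,621.36) = min($12,000, $184,667.476) = $12,000 (dollar cap binds)
Taxable value = $527,621.36 − $6,100 − $12,000 = $509,521.36
Fairoaks USD: $509,521.36 × 0.02072 = $10,557.2825792
Larchfield Township: $509,521.36 × 0.0066 = $3,362.840976
City of Orrin Falls: $509,521.36 × 0.0118 = $6,012.352048
Tamarack County: $509,521.36 × 0.0092 = $4,687.596512
Total = $24,620.0721152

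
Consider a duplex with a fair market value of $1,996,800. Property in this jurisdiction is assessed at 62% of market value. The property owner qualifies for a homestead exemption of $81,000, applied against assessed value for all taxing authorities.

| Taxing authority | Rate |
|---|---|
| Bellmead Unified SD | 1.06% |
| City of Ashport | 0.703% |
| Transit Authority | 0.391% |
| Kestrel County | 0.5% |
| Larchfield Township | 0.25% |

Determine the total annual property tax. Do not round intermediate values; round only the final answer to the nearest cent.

$33,599.74

Assessed value = $1,996,800 × 0.62 = $1,238,016
Taxable value = $1,238,016 − $81,000 = $1,157,016
Bellmead Unified SD: $1,157,016 × 0.0106 = $12,264.3696
City of Ashport: $1,157,016 × 0.00703 = $8,133.82248
Transit Authority: $1,157,016 × 0.00391 = $4,523.93256
Kestrel County: $1,157,016 × 0.005 = $5,785.08
Larchfield Township: $1,157,016 × 0.0025 = $2,892.54
Total = $12,264.3696 + $8,133.82248 + $4,523.93256 + $5,785.08 + $2,892.54 = $33,599.74464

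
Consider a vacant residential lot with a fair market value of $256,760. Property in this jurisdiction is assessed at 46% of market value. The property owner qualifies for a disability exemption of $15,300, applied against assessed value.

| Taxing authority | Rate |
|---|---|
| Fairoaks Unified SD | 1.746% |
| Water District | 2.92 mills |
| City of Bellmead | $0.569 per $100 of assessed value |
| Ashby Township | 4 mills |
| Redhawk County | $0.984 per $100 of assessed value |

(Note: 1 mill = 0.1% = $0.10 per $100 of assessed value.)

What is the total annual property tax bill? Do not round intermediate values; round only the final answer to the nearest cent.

$4,103.13

Assessed value = $256,760 × 0.46 = $118,109.6
Taxable value = $118,109.6 − $15,300 = $102,809.6
Fairoaks Unified SD: $102,809.6 × 0.01746 = $1,795.055616
Water District: $102,809.6 × 0.00292 = $300.204032
City of Bellmead: $102,809.6 × 0.00569 = $584.986624
Ashby Township: $102,809.6 × 0.004 = $411.2384
Redhawk County: $102,809.6 × 0.00984 = $1,011.646464
Total = $4,103.131136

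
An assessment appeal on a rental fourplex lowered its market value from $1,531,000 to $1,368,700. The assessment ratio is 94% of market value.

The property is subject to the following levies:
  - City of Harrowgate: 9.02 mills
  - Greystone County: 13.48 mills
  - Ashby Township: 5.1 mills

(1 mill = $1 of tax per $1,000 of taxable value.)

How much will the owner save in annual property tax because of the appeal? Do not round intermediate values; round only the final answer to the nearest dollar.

$4,211

Old assessed value = $1,531,000 × 0.94 = $1,439,140
New assessed value = $1,368,700 × 0.94 = $1,286,578
Combined rate = 0.00902 + 0.01348 + 0.0051 = 0.0276
Old tax = $1,439,140 × 0.0276 = $39,720.264
New tax = $1,286,578 × 0.0276 = $35,509.5528
Reduction = $39,720.264 − $35,509.5528 = $4,210.7112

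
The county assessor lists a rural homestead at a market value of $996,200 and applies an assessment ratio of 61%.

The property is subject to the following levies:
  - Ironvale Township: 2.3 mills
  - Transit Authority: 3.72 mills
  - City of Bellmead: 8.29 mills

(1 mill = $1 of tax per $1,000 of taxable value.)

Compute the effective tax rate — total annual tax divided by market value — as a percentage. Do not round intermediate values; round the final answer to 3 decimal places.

0.873%

Assessed value = $996,200 × 0.61 = $607,682
Ironvale Township: $607,682 × 0.0023 = $1,397.6686
Transit Authority: $607,682 × 0.00372 = $2,260.57704
City of Bellmead: $607,682 × 0.00829 = $5,037.68378
Total tax = $8,695.92942
Effective rate = $8,695.92942 ÷ $996,200 = 0.873% of market value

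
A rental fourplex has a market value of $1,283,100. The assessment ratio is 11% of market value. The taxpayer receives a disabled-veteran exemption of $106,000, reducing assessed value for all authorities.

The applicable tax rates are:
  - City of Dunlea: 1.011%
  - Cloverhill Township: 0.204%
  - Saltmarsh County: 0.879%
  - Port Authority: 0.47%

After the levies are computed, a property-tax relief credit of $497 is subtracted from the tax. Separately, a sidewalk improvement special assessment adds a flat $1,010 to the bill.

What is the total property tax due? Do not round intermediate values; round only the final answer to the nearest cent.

$1,414.02

Assessed value = $1,283,100 × 0.11 = $141,141
Taxable value = $141,141 − $106,000 = $35,141
City of Dunlea: $35,141 × 0.01011 = $355.27551
Cloverhill Township: $35,141 × 0.00204 = $71.68764
Saltmarsh County: $35,141 × 0.00879 = $308.88939
Port Authority: $35,141 × 0.0047 = $165.1627
Levies subtotal = $901.01524
After credit = $901.01524 − $497 = $404.01524
Total = $404.01524 + $1,010 = $1,414.01524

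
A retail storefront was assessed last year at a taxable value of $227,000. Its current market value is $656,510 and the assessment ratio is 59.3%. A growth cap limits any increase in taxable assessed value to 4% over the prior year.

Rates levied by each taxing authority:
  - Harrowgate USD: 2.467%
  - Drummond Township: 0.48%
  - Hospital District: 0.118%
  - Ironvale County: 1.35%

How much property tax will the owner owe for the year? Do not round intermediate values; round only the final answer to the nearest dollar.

$10,423

Uncapped assessed value = $656,510 × 0.593 = $389,310.43
Cap limit = $227,000 × 1.04 = $236,080
Taxable assessed value = min($389,310.43, $236,080) = $236,080 (cap binds)
Harrowgate USD: $236,080 × 0.02467 = $5,824.0936
Drummond Township: $236,080 × 0.0048 = $1,133.184
Hospital District: $236,080 × 0.00118 = $278.5744
Ironvale County: $236,080 × 0.0135 = $3,187.08
Total = $10,422.932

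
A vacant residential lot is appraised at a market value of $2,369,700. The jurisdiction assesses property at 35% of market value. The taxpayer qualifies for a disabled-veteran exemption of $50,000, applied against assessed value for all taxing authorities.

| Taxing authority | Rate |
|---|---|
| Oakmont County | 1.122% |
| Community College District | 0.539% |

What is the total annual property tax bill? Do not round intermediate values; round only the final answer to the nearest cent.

$12,945.75

Assessed value = $2,369,700 × 0.35 = $829,395
Taxable value = $829,395 − $50,000 = $779,395
Oakmont County: $779,395 × 0.01122 = $8,744.8119
Community College District: $779,395 × 0.00539 = $4,200.93905
Total = $8,744.8119 + $4,200.93905 = $12,945.75095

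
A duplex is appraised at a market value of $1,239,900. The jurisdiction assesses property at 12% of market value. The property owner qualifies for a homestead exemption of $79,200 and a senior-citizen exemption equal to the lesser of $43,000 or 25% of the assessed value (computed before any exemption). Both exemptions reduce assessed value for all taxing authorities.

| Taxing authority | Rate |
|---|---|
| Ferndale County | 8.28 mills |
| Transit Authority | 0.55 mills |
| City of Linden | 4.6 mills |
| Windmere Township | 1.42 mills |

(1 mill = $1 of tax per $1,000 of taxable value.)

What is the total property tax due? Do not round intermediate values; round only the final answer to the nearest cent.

Assessed value = $1,239,900 × 0.12 = $148,788
Senior-citizen exemption = min($43,000, 25% × $148,788) = min($43,000, $37,197) = $37,197 (percentage binds)
Taxable value = $148,788 − $79,200 − $37,197 = $32,391
Ferndale County: $32,391 × 0.00828 = $268.19748
Transit Authority: $32,391 × 0.00055 = $17.81505
City of Linden: $32,391 × 0.0046 = $148.9986
Windmere Township: $32,391 × 0.00142 = $45.99522
Total = $481.00635

$481.01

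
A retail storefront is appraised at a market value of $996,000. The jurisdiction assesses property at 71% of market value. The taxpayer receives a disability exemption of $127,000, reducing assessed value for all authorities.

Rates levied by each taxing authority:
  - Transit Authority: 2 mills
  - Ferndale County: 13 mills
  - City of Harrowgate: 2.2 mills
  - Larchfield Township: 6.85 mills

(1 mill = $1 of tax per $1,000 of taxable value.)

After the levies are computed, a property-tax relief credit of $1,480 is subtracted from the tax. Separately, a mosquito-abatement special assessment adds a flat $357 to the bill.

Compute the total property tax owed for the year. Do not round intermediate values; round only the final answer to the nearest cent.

$12,829.85

Assessed value = $996,000 × 0.71 = $707,160
Taxable value = $707,160 − $127,000 = $580,160
Transit Authority: $580,160 × 0.002 = $1,160.32
Ferndale County: $580,160 × 0.013 = $7,542.08
City of Harrowgate: $580,160 × 0.0022 = $1,276.352
Larchfield Township: $580,160 × 0.00685 = $3,974.096
Levies subtotal = $13,952.848
After credit = $13,952.848 − $1,480 = $12,472.848
Total = $12,472.848 + $357 = $12,829.848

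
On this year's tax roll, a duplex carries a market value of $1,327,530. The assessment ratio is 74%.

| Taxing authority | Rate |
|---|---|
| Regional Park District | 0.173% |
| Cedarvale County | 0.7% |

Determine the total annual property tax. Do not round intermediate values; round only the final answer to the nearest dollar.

$8,576

Assessed value = $1,327,530 × 0.74 = $982,372.2
Regional Park District: $982,372.2 × 0.00173 = $1,699.503906
Cedarvale County: $982,372.2 × 0.007 = $6,876.6054
Total = $1,699.503906 + $6,876.6054 = $8,576.109306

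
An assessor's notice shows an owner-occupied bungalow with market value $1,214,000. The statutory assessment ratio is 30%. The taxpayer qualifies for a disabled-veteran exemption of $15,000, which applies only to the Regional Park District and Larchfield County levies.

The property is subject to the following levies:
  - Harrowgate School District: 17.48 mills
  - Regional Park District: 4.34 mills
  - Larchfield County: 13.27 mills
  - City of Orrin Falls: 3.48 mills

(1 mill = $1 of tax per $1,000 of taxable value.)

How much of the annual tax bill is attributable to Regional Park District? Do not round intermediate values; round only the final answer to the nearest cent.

$1,515.53

Assessed value = $1,214,000 × 0.3 = $364,200
Regional Park District taxable value = $364,200 − $15,000 = $349,200
Regional Park District levy = $349,200 × 0.00434 = $1,515.528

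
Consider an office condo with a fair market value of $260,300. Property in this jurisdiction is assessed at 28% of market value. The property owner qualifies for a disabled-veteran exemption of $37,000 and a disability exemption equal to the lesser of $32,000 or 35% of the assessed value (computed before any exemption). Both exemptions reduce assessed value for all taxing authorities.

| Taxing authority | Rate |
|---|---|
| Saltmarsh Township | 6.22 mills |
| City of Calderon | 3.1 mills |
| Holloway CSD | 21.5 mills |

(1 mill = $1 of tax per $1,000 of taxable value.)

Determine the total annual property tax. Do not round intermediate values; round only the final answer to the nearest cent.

Assessed value = $260,300 × 0.28 = $72,884
Disability exemption = min($32,000, 35% × $72,884) = min($32,000, $25,509.4) = $25,509.4 (percentage binds)
Taxable value = $72,884 − $37,000 − $25,509.4 = $10,374.6
Saltmarsh Township: $10,374.6 × 0.00622 = $64.530012
City of Calderon: $10,374.6 × 0.0031 = $32.16126
Holloway CSD: $10,374.6 × 0.0215 = $223.0539
Total = $319.745172

$319.75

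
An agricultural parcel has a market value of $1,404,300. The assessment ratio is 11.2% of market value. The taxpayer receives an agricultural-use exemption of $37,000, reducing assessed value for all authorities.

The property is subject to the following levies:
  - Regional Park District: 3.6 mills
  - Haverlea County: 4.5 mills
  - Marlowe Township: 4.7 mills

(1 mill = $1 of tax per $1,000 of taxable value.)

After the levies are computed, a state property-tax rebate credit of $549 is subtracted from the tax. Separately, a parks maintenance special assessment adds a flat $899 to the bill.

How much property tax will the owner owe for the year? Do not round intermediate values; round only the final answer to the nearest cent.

$1,889.60

Assessed value = $1,404,300 × 0.112 = $157,281.6
Taxable value = $157,281.6 − $37,000 = $120,281.6
Regional Park District: $120,281.6 × 0.0036 = $433.01376
Haverlea County: $120,281.6 × 0.0045 = $541.2672
Marlowe Township: $120,281.6 × 0.0047 = $565.32352
Levies subtotal = $1,539.60448
After credit = $1,539.60448 − $549 = $990.60448
Total = $990.60448 + $899 = $1,889.60448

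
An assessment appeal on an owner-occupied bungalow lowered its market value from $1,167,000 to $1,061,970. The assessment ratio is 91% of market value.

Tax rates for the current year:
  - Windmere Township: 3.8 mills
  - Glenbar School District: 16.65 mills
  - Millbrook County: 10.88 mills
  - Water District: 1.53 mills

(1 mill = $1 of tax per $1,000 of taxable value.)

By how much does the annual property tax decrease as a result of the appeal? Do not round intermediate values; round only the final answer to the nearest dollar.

$3,141

Old assessed value = $1,167,000 × 0.91 = $1,061,970
New assessed value = $1,061,970 × 0.91 = $966,392.7
Combined rate = 0.0038 + 0.01665 + 0.01088 + 0.00153 = 0.03286
Old tax = $1,061,970 × 0.03286 = $34,896.3342
New tax = $966,392.7 × 0.03286 = $31,755.664122
Reduction = $34,896.3342 − $31,755.664122 = $3,140.670078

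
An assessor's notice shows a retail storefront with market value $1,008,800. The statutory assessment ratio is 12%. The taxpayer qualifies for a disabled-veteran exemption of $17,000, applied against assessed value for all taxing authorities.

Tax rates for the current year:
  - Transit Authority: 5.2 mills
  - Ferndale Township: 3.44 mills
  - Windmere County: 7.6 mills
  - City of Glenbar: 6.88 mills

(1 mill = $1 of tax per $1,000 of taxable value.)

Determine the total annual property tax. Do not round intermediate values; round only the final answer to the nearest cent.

$2,405.77

Assessed value = $1,008,800 × 0.12 = $121,056
Taxable value = $121,056 − $17,000 = $104,056
Transit Authority: $104,056 × 0.0052 = $541.0912
Ferndale Township: $104,056 × 0.00344 = $357.95264
Windmere County: $104,056 × 0.0076 = $790.8256
City of Glenbar: $104,056 × 0.00688 = $715.90528
Total = $541.0912 + $357.95264 + $790.8256 + $715.90528 = $2,405.77472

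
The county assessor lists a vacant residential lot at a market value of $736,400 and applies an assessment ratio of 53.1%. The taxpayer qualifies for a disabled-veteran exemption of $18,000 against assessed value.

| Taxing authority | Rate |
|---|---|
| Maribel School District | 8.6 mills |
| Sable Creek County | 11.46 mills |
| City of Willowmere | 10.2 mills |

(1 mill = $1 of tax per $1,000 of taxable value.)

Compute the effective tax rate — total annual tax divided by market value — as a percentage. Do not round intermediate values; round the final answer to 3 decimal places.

1.533%

Assessed value = $736,400 × 0.531 = $391,028.4
Taxable value = $391,028.4 − $18,000 = $373,028.4
Maribel School District: $373,028.4 × 0.0086 = $3,208.04424
Sable Creek County: $373,028.4 × 0.01146 = $4,274.905464
City of Willowmere: $373,028.4 × 0.0102 = $3,804.88968
Total tax = $11,287.839384
Effective rate = $11,287.839384 ÷ $736,400 = 1.533% of market value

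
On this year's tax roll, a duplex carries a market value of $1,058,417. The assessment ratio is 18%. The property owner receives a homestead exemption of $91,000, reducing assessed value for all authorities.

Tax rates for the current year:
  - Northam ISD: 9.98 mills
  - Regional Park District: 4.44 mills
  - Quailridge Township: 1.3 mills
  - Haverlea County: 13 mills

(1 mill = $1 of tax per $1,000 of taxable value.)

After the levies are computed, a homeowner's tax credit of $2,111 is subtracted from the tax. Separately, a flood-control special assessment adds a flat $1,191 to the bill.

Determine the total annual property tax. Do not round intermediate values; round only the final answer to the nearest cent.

Assessed value = $1,058,417 × 0.18 = $190,515.06
Taxable value = $190,515.06 − $91,000 = $99,515.06
Northam ISD: $99,515.06 × 0.00998 = $993.1602988
Regional Park District: $99,515.06 × 0.00444 = $441.8468664
Quailridge Township: $99,515.06 × 0.0013 = $129.369578
Haverlea County: $99,515.06 × 0.013 = $1,293.69578
Levies subtotal = $2,858.0725232
After credit = $2,858.0725232 − $2,111 = $747.0725232
Total = $747.0725232 + $1,191 = $1,938.0725232

$1,938.07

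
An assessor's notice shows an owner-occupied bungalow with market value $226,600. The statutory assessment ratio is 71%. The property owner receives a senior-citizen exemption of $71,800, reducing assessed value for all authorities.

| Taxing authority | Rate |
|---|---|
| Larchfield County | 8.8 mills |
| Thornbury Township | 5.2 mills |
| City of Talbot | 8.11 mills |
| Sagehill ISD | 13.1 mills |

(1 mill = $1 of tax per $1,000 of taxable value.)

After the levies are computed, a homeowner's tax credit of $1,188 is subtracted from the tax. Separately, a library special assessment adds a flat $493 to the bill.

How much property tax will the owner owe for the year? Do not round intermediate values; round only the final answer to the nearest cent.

$2,441.72

Assessed value = $226,600 × 0.71 = $160,886
Taxable value = $160,886 − $71,800 = $89,086
Larchfield County: $89,086 × 0.0088 = $783.9568
Thornbury Township: $89,086 × 0.0052 = $463.2472
City of Talbot: $89,086 × 0.00811 = $722.48746
Sagehill ISD: $89,086 × 0.0131 = $1,167.0266
Levies subtotal = $3,136.71806
After credit = $3,136.71806 − $1,188 = $1,948.71806
Total = $1,948.71806 + $493 = $2,441.71806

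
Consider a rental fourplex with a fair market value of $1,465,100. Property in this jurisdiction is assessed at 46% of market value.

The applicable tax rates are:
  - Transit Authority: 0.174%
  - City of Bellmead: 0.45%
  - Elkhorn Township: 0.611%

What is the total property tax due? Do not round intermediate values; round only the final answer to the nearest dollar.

$8,323

Assessed value = $1,465,100 × 0.46 = $673,946
Transit Authority: $673,946 × 0.00174 = $1,172.66604
City of Bellmead: $673,946 × 0.0045 = $3,032.757
Elkhorn Township: $673,946 × 0.00611 = $4,117.81006
Total = $1,172.66604 + $3,032.757 + $4,117.81006 = $8,323.2331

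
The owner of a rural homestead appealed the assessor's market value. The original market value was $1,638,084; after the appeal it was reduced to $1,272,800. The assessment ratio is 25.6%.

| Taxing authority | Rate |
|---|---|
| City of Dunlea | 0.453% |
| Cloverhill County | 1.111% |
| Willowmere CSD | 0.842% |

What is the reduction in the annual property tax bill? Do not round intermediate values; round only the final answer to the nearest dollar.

Old assessed value = $1,638,084 × 0.256 = $419,349.504
New assessed value = $1,272,800 × 0.256 = $325,836.8
Combined rate = 0.00453 + 0.01111 + 0.00842 = 0.02406
Old tax = $419,349.504 × 0.02406 = $10,089.54906624
New tax = $325,836.8 × 0.02406 = $7,839.633408
Reduction = $10,089.54906624 − $7,839.633408 = $2,249.91565824

$2,250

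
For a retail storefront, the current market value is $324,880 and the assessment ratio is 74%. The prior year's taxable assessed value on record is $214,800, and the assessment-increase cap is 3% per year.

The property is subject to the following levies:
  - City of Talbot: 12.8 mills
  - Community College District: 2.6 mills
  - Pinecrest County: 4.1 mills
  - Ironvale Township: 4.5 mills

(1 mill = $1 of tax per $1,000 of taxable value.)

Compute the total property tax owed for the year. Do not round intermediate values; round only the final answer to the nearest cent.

Uncapped assessed value = $324,880 × 0.74 = $240,411.2
Cap limit = $214,800 × 1.03 = $221,244
Taxable assessed value = min($240,411.2, $221,244) = $221,244 (cap binds)
City of Talbot: $221,244 × 0.0128 = $2,831.9232
Community College District: $221,244 × 0.0026 = $575.2344
Pinecrest County: $221,244 × 0.0041 = $907.1004
Ironvale Township: $221,244 × 0.0045 = $995.598
Total = $5,309.856

$5,309.86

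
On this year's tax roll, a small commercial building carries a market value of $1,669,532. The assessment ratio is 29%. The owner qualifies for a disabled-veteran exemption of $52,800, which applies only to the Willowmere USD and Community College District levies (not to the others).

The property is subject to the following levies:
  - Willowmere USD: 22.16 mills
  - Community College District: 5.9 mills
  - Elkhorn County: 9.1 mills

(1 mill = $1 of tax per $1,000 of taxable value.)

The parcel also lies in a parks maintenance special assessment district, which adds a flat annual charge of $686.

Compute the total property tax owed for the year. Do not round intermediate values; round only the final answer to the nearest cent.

Assessed value = $1,669,532 × 0.29 = $484,164.28
Willowmere USD: ($484,164.28 − $52,800) × 0.02216 = $431,364.28 × 0.02216 = $9,559.0324448
Community College District: ($484,164.28 − $52,800) × 0.0059 = $431,364.28 × 0.0059 = $2,545.049252
Elkhorn County: $484,164.28 × 0.0091 = $4,405.894948
Levies subtotal = $16,509.9766448
Total = $16,509.9766448 + $686 = $17,195.9766448

$17,195.98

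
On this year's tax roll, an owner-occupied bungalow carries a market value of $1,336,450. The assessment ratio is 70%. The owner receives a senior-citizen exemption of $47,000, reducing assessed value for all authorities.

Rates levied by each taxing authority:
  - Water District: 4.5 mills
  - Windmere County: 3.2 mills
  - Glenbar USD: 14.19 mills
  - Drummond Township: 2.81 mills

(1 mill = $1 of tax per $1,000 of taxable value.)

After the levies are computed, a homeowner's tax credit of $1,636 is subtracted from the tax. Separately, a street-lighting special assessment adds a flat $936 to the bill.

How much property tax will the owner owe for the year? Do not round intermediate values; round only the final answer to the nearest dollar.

$21,246

Assessed value = $1,336,450 × 0.7 = $935,515
Taxable value = $935,515 − $47,000 = $888,515
Water District: $888,515 × 0.0045 = $3,998.3175
Windmere County: $888,515 × 0.0032 = $2,843.248
Glenbar USD: $888,515 × 0.01419 = $12,608.02785
Drummond Township: $888,515 × 0.00281 = $2,496.72715
Levies subtotal = $21,946.3205
After credit = $21,946.3205 − $1,636 = $20,310.3205
Total = $20,310.3205 + $936 = $21,246.3205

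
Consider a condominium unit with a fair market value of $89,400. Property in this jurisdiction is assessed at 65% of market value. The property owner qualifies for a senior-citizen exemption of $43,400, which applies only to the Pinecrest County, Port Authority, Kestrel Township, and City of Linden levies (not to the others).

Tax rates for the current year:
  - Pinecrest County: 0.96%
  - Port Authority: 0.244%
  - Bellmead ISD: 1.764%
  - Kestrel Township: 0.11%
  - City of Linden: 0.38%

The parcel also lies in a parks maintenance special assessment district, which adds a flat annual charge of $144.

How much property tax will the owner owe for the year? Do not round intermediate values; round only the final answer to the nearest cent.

$1,418.25

Assessed value = $89,400 × 0.65 = $58,110
Pinecrest County: ($58,110 − $43,400) × 0.0096 = $14,710 × 0.0096 = $141.216
Port Authority: ($58,110 − $43,400) × 0.00244 = $14,710 × 0.00244 = $35.8924
Bellmead ISD: $58,110 × 0.01764 = $1,025.0604
Kestrel Township: ($58,110 − $43,400) × 0.0011 = $14,710 × 0.0011 = $16.181
City of Linden: ($58,110 − $43,400) × 0.0038 = $14,710 × 0.0038 = $55.898
Levies subtotal = $1,274.2478
Total = $1,274.2478 + $144 = $1,418.2478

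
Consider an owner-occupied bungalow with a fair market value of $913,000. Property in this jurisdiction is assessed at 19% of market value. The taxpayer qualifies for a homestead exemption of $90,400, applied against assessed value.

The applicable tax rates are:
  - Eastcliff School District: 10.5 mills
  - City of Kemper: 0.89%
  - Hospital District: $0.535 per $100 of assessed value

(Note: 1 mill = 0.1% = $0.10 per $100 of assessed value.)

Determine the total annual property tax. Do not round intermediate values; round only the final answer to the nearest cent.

Assessed value = $913,000 × 0.19 = $173,470
Taxable value = $173,470 − $90,400 = $83,070
Eastcliff School District: $83,070 × 0.0105 = $872.235
City of Kemper: $83,070 × 0.0089 = $739.323
Hospital District: $83,070 × 0.00535 = $444.4245
Total = $2,055.9825

$2,055.98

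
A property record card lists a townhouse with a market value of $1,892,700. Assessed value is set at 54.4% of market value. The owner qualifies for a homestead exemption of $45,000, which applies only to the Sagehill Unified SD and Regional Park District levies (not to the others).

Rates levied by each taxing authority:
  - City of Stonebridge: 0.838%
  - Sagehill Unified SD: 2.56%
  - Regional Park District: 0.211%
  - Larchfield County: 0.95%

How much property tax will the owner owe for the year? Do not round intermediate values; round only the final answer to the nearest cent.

$45,693.83

Assessed value = $1,892,700 × 0.544 = $1,029,628.8
City of Stonebridge: $1,029,628.8 × 0.00838 = $8,628.289344
Sagehill Unified SD: ($1,029,628.8 − $45,000) × 0.0256 = $984,628.8 × 0.0256 = $25,206.49728
Regional Park District: ($1,029,628.8 − $45,000) × 0.00211 = $984,628.8 × 0.00211 = $2,077.566768
Larchfield County: $1,029,628.8 × 0.0095 = $9,781.4736
Total = $45,693.826992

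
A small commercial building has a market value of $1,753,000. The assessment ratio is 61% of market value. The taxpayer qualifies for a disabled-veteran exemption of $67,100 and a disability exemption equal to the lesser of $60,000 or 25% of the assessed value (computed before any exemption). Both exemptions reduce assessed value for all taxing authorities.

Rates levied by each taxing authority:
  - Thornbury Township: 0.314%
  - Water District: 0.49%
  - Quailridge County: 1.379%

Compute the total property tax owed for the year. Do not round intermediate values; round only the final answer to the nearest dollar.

$20,569

Assessed value = $1,753,000 × 0.61 = $1,069,330
Disability exemption = min($60,000, 25% × $1,069,330) = min($60,000, $267,332.5) = $60,000 (dollar cap binds)
Taxable value = $1,069,330 − $67,100 − $60,000 = $942,230
Thornbury Township: $942,230 × 0.00314 = $2,958.6022
Water District: $942,230 × 0.0049 = $4,616.927
Quailridge County: $942,230 × 0.01379 = $12,993.3517
Total = $20,568.8809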